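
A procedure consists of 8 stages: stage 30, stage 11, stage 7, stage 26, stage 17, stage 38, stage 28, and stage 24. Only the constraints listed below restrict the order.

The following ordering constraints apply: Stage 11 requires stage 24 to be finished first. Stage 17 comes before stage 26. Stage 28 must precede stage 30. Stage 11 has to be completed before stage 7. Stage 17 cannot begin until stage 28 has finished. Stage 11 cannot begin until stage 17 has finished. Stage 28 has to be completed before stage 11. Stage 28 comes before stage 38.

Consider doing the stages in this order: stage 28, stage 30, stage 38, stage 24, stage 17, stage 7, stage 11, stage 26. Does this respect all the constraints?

In the proposed order, stage 7 appears before stage 11.
But one of the constraints requires stage 11 before stage 7, so this ordering violates it.

No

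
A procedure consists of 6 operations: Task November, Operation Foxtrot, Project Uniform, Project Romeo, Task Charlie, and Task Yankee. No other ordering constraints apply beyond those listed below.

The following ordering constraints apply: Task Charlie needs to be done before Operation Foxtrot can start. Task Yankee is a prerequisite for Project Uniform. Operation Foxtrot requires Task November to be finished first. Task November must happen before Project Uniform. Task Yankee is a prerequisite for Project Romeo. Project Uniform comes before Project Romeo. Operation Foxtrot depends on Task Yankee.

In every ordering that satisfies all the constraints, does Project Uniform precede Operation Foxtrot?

No

Project Uniform and Operation Foxtrot are not related by any chain of constraints.
So Project Uniform can come before Operation Foxtrot or after — it is not forced.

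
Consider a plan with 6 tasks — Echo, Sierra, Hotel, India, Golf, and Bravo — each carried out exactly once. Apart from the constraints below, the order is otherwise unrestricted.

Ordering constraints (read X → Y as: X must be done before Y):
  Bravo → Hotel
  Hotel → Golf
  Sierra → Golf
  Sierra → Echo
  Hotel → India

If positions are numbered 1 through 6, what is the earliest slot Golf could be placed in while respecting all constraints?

4

Working backwards through the constraints from Golf, its full set of required predecessors is Sierra, Hotel, Bravo — 3 of them.
So at minimum 3 tasks come before Golf, putting Golf no earlier than position 4. That position is achievable by scheduling exactly those predecessors first.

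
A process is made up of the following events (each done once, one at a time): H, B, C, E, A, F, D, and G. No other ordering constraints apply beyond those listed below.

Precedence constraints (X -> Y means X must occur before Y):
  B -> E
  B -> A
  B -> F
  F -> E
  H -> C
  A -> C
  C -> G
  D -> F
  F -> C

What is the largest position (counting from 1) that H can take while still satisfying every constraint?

6

Every event that must follow H has to come after it. Tracing all chains starting from H, those events are: C, G — 2 in total.
With 2 mandatory successors out of 8 events total, the latest slot for H is 8−2 = 6, and it's reachable by doing all non-successors before H.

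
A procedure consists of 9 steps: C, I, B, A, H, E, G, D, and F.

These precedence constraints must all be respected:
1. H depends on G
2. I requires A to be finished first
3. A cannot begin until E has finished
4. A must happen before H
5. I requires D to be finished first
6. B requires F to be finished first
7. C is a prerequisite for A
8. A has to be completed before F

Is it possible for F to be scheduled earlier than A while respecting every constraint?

No

The constraints give a chain A → F, which forces A before F.
So no valid ordering can have F before A.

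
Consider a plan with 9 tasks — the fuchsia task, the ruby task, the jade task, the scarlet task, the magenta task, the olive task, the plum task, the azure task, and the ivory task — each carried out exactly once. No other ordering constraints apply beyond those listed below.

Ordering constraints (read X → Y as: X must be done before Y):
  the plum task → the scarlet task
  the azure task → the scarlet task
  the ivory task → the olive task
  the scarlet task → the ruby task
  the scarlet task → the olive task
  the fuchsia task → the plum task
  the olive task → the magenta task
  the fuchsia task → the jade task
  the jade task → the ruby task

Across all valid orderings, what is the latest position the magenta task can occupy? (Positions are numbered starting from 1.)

9

The magenta task has no required successors, so nothing stops it from going last (position 9).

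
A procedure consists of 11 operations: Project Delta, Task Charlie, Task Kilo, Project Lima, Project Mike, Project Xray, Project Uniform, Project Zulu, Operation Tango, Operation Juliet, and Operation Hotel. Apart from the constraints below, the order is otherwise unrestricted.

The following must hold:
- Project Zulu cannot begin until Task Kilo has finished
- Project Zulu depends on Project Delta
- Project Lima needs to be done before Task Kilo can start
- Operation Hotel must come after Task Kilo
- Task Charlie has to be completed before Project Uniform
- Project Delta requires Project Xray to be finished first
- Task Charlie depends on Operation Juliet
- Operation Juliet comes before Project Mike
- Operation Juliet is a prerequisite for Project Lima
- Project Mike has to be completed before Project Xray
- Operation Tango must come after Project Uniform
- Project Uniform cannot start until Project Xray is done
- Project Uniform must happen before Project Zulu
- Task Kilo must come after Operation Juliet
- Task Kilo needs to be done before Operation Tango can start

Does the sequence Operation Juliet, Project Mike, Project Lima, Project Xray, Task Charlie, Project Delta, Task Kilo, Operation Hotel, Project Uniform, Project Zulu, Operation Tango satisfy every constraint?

Checking each listed constraint against this order: for instance, Operation Juliet is in position 1 and Task Kilo in position 7, so that constraint holds — and the remaining constraints check out the same way.

Yes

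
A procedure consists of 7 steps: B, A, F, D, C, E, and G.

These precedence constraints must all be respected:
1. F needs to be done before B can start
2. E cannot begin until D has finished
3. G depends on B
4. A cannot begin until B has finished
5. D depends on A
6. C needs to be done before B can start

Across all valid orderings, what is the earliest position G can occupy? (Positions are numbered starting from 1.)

4

Working backwards through the constraints from G, its full set of required predecessors is B, F, C — 3 of them.
With 3 mandatory predecessors, the earliest G can sit is position 3+1 = 4, and placing just those 3 first achieves it.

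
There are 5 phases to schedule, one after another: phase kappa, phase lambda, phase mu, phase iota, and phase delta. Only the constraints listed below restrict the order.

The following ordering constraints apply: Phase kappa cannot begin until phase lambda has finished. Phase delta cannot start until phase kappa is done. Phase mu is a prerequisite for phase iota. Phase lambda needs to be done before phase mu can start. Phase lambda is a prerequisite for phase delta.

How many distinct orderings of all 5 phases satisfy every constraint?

Only phase lambda has no prerequisites, so it must go first.
Enumerating by repeatedly choosing an available phase (one whose prerequisites are all placed) gives 6 distinct complete orderings.

6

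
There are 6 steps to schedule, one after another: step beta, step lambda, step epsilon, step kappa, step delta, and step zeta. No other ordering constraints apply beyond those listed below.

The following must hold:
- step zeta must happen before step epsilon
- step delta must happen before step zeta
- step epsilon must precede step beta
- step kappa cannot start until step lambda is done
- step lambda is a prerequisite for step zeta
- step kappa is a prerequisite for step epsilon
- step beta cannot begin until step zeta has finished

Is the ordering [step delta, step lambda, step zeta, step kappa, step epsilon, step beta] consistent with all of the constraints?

Checking each listed constraint against this order: for instance, step zeta is in position 3 and step beta in position 6, so that constraint holds — and the remaining constraints check out the same way.

Yes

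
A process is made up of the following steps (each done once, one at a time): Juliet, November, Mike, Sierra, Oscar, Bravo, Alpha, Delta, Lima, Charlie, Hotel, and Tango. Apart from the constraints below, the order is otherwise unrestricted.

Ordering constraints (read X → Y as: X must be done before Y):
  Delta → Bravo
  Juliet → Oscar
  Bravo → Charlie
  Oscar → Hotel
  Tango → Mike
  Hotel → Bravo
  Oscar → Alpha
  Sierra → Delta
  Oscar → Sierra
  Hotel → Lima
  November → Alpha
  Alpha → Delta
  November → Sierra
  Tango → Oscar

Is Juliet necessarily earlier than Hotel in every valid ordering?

Following the dependencies: Juliet → Oscar → Hotel.
That forces Juliet before Hotel in every valid schedule.

Yes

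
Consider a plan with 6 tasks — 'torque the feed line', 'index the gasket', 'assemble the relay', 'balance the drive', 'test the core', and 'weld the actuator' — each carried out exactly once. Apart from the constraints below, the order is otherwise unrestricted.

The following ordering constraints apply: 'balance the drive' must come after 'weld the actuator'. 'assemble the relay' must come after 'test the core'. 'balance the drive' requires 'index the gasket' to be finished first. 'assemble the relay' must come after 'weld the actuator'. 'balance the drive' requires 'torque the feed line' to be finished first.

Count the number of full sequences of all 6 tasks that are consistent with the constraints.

The tasks with no prerequisites are 'torque the feed line', 'index the gasket', 'test the core', 'weld the actuator'; any of them can be placed first.
Systematically extending each partial ordering one task at a time and counting, there are 70 complete orderings.

70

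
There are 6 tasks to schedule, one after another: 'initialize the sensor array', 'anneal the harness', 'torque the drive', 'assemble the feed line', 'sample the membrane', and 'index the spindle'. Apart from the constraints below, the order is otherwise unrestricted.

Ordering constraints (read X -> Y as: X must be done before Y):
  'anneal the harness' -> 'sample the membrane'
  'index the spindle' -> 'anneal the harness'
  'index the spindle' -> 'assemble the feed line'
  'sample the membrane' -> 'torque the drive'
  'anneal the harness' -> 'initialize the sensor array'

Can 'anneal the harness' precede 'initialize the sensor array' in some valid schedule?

Yes

'anneal the harness' is actually forced before 'initialize the sensor array' by the constraints, so certainly some valid ordering has 'anneal the harness' first.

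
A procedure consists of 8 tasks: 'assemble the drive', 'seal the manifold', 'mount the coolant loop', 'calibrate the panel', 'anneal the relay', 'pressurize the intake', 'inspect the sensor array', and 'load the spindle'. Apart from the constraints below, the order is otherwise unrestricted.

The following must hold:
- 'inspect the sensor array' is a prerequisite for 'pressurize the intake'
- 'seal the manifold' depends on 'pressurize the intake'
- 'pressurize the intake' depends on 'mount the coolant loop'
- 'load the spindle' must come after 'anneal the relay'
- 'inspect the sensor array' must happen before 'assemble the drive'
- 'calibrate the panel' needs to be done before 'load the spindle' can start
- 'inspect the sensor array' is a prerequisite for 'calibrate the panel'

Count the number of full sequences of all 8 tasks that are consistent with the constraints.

520

3 tasks have no prerequisites ('mount the coolant loop', 'anneal the relay', 'inspect the sensor array'), so any of them could come first.
Systematically extending each partial ordering one task at a time and counting, there are 520 complete orderings.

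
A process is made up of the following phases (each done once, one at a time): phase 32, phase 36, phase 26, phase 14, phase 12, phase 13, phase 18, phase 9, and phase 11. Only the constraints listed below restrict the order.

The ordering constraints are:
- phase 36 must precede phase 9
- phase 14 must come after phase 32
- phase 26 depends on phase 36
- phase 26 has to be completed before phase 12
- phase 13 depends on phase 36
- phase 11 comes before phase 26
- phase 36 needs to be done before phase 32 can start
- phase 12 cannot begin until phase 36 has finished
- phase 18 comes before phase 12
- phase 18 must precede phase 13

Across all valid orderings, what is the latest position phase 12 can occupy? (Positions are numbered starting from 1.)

Nothing depends on phase 12, so it can be the final phase, position 9.

9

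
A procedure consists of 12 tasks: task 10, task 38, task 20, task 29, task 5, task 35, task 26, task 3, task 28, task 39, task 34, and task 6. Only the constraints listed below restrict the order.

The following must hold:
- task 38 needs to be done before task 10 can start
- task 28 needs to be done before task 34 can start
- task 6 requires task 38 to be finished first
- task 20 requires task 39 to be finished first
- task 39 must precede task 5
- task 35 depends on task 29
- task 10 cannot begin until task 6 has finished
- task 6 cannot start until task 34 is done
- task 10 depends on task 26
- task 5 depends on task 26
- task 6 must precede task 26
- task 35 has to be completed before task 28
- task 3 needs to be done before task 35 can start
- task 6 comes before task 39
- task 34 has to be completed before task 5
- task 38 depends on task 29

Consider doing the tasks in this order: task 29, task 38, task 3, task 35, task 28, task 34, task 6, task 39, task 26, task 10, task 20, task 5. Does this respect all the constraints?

Yes

Checking each listed constraint against this order: for instance, task 38 is in position 2 and task 10 in position 10, so that constraint holds — and the remaining constraints check out the same way.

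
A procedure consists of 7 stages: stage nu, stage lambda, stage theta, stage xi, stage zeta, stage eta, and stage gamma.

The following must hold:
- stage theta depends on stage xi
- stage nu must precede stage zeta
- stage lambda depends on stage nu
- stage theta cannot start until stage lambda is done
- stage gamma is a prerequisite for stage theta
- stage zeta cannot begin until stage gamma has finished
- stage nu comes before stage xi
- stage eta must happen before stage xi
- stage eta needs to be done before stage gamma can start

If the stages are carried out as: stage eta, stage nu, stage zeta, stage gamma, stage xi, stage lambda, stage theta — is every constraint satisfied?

Here stage gamma comes after stage zeta.
Since stage gamma is required before stage zeta, the ordering is invalid.

No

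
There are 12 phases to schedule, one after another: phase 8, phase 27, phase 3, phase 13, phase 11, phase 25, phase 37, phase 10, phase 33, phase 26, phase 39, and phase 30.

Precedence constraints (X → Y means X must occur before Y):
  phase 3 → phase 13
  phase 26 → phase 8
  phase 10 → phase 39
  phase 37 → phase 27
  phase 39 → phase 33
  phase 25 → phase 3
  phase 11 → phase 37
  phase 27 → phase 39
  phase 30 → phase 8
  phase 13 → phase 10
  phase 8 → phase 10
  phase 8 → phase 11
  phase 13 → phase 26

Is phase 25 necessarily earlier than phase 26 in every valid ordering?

Yes

There is a constraint chain phase 25 → phase 3 → phase 13 → phase 26.
Hence phase 25 necessarily comes before phase 26.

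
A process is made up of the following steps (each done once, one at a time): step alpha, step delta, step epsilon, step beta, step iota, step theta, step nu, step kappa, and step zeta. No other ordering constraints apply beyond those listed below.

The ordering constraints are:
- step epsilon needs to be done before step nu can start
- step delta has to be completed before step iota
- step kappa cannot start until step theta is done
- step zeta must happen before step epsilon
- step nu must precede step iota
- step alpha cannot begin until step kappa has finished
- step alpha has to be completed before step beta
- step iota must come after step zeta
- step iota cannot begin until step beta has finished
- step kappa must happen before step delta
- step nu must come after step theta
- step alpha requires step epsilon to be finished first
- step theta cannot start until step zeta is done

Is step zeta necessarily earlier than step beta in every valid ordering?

Tracing the constraints gives a chain: step zeta → step epsilon → step alpha → step beta.
So step zeta must precede step beta in any valid ordering.

Yes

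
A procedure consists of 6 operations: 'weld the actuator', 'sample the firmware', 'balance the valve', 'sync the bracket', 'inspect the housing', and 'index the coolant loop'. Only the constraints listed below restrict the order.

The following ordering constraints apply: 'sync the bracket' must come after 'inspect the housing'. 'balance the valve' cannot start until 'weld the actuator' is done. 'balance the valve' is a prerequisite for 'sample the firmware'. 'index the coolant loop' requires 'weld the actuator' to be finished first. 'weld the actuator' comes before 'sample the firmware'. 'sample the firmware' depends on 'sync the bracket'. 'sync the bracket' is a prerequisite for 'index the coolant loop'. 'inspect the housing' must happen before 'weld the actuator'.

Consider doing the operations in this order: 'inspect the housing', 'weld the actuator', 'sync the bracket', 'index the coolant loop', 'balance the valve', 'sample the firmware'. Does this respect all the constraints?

Going through the constraints one by one, each required predecessor appears earlier in the sequence than its dependent — e.g. 'weld the actuator' (position 2) is before 'sample the firmware' (position 6), as required.

Yes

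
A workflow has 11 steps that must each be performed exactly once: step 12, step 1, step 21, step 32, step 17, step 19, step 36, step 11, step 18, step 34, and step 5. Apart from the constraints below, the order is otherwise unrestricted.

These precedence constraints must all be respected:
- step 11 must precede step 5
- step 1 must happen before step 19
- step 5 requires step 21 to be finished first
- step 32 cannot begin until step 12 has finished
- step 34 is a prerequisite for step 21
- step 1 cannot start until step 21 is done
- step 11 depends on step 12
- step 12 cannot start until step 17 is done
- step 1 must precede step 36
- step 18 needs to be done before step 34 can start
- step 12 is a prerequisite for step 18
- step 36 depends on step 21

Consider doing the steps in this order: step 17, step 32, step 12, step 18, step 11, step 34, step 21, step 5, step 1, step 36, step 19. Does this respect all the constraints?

No

In the proposed order, step 32 appears before step 12.
That contradicts the constraint that step 12 must precede step 32.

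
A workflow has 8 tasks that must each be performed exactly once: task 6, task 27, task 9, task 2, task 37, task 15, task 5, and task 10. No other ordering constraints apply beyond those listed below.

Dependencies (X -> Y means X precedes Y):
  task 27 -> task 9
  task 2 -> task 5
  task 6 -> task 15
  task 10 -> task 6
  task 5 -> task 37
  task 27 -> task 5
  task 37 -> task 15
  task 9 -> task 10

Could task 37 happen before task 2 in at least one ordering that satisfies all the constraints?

No

There is a dependency chain task 2 → task 5 → task 37, so task 37 always comes after task 2.
Hence task 37 can never be scheduled before task 2.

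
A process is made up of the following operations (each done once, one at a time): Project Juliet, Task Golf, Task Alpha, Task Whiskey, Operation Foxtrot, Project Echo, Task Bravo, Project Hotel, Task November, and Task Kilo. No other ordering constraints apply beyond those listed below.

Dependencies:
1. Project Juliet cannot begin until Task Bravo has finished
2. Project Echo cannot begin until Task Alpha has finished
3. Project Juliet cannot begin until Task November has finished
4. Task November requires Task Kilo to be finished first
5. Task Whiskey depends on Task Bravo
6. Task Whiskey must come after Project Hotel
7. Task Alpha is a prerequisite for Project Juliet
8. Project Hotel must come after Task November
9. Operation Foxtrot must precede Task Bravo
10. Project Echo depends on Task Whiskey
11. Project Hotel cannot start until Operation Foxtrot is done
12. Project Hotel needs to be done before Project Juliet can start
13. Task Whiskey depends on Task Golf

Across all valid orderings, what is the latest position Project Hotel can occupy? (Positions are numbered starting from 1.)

7

The operations that are forced after Project Hotel, directly or by a chain of constraints, are Project Juliet, Task Whiskey, Project Echo. That's 3 operations.
So at least 3 operations follow Project Hotel, putting Project Hotel no later than position 7. That position is achievable by scheduling everything else first.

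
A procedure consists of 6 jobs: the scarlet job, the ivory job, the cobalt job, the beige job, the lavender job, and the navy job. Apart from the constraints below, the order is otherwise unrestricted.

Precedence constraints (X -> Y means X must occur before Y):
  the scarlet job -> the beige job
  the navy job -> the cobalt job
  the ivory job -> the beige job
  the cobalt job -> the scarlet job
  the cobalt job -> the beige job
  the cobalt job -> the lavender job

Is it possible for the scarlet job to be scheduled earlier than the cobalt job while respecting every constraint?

There is a dependency chain the cobalt job → the scarlet job, so the scarlet job always comes after the cobalt job.
So no valid ordering can have the scarlet job before the cobalt job.

No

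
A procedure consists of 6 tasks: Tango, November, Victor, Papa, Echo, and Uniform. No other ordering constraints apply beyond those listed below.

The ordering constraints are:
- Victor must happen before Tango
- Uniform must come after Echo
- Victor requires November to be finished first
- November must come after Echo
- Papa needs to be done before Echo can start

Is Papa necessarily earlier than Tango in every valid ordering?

There is a constraint chain Papa → Echo → November → Victor → Tango.
That forces Papa before Tango in every valid schedule.

Yes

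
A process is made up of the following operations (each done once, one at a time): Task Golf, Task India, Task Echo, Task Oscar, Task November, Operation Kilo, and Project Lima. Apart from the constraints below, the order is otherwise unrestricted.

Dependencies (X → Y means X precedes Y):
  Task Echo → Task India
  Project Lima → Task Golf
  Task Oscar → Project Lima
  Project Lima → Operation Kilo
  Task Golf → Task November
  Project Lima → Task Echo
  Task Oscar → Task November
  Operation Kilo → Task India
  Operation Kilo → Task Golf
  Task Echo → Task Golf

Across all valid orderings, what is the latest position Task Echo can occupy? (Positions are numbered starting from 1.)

4

The operations that are forced after Task Echo, directly or by a chain of constraints, are Task Golf, Task India, Task November. That's 3 operations.
So at least 3 operations follow Task Echo, putting Task Echo no later than position 4. That position is achievable by scheduling everything else first.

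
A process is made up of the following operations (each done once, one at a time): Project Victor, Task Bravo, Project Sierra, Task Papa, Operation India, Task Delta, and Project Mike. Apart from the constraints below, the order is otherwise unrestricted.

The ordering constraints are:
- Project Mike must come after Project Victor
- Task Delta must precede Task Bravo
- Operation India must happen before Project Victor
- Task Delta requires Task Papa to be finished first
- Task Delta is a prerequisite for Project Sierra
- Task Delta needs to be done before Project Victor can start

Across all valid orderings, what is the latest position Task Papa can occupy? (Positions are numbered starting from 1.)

Following every chain forward from Task Papa, the operations that must come later are Project Victor, Task Bravo, Project Sierra, Task Delta, Project Mike — 5 of them.
So at least 5 operations follow Task Papa, putting Task Papa no later than position 2. That position is achievable by scheduling everything else first.

2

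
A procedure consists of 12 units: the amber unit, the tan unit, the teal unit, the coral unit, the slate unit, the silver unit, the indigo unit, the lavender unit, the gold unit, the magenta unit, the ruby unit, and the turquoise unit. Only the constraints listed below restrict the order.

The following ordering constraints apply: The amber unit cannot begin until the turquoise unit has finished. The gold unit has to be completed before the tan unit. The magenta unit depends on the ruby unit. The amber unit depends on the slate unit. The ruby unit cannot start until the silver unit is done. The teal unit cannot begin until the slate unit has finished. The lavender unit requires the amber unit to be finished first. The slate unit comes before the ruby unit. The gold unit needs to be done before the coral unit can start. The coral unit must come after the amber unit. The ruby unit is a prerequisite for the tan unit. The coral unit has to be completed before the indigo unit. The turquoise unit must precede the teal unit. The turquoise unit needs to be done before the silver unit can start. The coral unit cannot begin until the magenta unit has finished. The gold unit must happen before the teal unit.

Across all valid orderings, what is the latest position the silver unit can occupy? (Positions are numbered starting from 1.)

Following every chain forward from the silver unit, the units that must come later are the tan unit, the coral unit, the indigo unit, the magenta unit, the ruby unit — 5 of them.
With 5 mandatory successors out of 12 units total, the latest slot for the silver unit is 12−5 = 7, and it's reachable by doing all non-successors before the silver unit.

7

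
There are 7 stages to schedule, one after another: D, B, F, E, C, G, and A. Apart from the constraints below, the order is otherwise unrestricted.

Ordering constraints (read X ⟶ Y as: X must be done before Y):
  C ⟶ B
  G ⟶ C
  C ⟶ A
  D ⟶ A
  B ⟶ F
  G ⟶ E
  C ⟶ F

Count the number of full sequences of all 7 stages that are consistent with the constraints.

69

2 stages have no prerequisites (D, G), so any of them could come first.
Enumerating by repeatedly choosing an available stage (one whose prerequisites are all placed) gives 69 distinct complete orderings.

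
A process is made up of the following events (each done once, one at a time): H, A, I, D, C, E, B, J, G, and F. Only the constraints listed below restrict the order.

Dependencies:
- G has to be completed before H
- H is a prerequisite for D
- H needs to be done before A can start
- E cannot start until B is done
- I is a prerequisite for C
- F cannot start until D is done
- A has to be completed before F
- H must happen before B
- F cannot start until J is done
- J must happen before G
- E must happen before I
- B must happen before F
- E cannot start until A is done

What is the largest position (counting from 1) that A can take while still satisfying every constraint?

The events that are forced after A, directly or by a chain of constraints, are I, C, E, F. That's 4 events.
With 4 mandatory successors out of 10 events total, the latest slot for A is 10−4 = 6, and it's reachable by doing all non-successors before A.

6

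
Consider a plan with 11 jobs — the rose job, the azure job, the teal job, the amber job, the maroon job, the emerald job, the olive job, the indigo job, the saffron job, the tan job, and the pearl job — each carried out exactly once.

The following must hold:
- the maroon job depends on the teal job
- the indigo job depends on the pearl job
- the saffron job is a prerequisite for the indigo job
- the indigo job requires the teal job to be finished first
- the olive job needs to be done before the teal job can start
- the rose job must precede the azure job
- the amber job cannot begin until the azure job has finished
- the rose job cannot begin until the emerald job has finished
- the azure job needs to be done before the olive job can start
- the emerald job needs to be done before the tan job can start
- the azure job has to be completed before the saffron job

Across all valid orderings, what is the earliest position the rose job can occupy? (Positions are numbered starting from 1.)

The only job forced before the rose job (directly or transitively) is the emerald job.
So at minimum 1 job comes before the rose job, putting the rose job no earlier than position 2. That position is achievable by scheduling exactly that predecessor first.

2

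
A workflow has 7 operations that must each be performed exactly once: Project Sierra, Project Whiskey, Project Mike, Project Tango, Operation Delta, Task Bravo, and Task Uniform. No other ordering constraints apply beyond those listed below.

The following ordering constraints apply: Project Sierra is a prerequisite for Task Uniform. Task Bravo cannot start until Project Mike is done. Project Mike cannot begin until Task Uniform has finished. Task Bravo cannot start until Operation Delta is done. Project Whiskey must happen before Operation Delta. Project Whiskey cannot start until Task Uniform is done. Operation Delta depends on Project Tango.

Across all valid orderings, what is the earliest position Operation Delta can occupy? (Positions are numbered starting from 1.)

5

The operations that are forced before Operation Delta, directly or transitively, are Project Sierra, Project Whiskey, Project Tango, Task Uniform. That's 4 operations.
So at minimum 4 operations come before Operation Delta, putting Operation Delta no earlier than position 5. That position is achievable by scheduling exactly those predecessors first.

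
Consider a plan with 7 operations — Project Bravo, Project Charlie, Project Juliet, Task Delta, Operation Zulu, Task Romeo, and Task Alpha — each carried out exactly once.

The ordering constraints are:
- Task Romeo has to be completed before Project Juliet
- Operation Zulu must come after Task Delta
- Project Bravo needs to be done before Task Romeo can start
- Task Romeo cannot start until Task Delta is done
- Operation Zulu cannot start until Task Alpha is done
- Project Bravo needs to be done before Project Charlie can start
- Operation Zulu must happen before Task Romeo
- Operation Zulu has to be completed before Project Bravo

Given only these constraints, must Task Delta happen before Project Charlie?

There is a constraint chain Task Delta → Operation Zulu → Project Bravo → Project Charlie.
So Task Delta must precede Project Charlie in any valid ordering.

Yes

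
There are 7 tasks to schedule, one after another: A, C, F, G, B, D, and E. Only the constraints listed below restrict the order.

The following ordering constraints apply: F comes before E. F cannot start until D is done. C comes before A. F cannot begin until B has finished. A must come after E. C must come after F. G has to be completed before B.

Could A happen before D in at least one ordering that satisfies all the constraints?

No

Following D → F → C → A, D must precede A in every valid ordering.
Hence A can never be scheduled before D.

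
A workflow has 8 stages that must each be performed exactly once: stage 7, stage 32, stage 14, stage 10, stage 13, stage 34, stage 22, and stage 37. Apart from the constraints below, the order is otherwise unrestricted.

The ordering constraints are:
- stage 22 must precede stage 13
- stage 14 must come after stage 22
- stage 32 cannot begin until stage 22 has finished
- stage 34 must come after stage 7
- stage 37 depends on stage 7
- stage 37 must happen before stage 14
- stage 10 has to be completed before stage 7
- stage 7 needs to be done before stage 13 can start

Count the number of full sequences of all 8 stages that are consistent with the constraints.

The stages with no prerequisites are stage 10, stage 22; any of them can be placed first.
Counting all ways to extend the partial order to a total order gives 264.

264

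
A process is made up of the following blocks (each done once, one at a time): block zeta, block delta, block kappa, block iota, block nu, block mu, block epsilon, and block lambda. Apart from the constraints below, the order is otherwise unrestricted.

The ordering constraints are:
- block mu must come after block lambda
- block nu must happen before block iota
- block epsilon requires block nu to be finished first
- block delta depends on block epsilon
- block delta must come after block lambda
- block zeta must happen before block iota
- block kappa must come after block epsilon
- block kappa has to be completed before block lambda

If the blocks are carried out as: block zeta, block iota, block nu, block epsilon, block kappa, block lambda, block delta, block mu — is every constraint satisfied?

No

The sequence places block iota ahead of block nu.
That contradicts the constraint that block nu must precede block iota.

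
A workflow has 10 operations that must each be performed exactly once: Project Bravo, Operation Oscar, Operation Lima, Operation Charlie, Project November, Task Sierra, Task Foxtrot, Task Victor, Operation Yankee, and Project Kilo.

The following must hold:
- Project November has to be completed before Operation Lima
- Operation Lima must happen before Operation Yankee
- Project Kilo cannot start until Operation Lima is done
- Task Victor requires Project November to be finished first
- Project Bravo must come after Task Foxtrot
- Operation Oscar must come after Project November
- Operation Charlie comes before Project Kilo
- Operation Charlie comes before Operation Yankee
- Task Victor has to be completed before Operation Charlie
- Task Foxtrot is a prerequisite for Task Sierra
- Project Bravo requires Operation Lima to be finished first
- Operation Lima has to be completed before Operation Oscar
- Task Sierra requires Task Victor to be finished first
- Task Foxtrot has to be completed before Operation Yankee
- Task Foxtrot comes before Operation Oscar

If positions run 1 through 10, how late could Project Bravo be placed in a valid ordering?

10

Nothing depends on Project Bravo, so it can be the final operation, position 10.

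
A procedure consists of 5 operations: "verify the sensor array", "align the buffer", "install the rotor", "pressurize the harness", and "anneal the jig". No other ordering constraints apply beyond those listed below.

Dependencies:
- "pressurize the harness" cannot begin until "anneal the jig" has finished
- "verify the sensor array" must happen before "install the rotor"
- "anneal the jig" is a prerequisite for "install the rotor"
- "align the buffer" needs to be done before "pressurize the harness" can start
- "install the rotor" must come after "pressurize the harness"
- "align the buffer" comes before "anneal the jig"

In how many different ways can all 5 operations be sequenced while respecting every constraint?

2 operations have no prerequisites ("verify the sensor array", "align the buffer"), so any of them could come first.
Counting all ways to extend the partial order to a total order gives 4.

4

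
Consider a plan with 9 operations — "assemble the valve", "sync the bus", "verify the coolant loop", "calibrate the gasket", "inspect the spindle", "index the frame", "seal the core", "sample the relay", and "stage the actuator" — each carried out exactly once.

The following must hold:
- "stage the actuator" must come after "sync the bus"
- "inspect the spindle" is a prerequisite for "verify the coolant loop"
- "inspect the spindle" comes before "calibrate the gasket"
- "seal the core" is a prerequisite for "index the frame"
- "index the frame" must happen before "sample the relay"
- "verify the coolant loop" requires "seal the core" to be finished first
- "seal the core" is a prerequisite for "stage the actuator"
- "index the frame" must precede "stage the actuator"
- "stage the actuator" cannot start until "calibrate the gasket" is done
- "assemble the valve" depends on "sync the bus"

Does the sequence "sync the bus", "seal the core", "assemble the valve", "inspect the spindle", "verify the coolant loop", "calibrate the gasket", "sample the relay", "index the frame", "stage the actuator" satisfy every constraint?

In the proposed order, "sample the relay" appears before "index the frame".
Since "index the frame" is required before "sample the relay", the ordering is invalid.

No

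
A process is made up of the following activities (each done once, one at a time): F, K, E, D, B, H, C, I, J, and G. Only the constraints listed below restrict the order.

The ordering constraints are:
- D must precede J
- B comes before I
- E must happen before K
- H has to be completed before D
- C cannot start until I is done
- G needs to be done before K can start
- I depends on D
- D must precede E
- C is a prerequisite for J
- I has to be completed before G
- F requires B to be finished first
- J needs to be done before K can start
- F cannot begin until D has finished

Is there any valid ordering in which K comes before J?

There is a dependency chain J → K, so K always comes after J.
So no valid ordering can have K before J.

No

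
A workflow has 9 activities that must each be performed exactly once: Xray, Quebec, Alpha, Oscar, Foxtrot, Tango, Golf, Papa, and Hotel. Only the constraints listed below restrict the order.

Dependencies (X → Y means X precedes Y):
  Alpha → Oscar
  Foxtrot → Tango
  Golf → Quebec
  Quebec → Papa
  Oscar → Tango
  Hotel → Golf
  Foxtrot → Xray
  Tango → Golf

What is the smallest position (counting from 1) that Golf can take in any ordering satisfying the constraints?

6

The activities that are forced before Golf, directly or transitively, are Alpha, Oscar, Foxtrot, Tango, Hotel. That's 5 activities.
With 5 mandatory predecessors, the earliest Golf can sit is position 5+1 = 6, and placing just those 5 first achieves it.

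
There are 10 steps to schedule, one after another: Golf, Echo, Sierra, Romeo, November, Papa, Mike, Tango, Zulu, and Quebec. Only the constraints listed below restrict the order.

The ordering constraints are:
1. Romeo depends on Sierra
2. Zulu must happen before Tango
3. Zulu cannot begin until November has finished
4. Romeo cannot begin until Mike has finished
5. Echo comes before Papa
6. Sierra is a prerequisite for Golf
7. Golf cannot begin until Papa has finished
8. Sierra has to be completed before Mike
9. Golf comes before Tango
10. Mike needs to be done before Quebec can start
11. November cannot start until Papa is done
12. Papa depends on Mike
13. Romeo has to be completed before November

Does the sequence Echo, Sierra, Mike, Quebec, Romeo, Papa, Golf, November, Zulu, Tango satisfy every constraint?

Yes

Checking each listed constraint against this order: for instance, Sierra is in position 2 and Golf in position 7, so that constraint holds — and the remaining constraints check out the same way.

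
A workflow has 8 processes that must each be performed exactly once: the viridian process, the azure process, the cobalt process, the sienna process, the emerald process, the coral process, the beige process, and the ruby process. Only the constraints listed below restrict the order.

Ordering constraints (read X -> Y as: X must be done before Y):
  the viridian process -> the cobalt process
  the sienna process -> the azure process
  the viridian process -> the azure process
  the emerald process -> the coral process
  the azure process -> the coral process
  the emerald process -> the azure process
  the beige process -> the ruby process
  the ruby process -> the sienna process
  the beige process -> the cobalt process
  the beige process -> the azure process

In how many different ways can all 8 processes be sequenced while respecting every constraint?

The processes with no prerequisites are the viridian process, the emerald process, the beige process; any of them can be placed first.
Counting all ways to extend the partial order to a total order gives 94.

94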